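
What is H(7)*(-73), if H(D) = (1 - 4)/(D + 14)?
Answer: 73/7 ≈ 10.429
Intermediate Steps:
H(D) = -3/(14 + D)
H(7)*(-73) = -3/(14 + 7)*(-73) = -3/21*(-73) = -3*1/21*(-73) = -⅐*(-73) = 73/7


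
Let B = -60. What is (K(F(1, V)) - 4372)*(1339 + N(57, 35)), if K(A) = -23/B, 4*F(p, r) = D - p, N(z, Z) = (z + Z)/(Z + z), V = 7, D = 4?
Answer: -17573899/3 ≈ -5.8580e+6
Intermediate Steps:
N(z, Z) = 1 (N(z, Z) = (Z + z)/(Z + z) = 1)
F(p, r) = 1 - p/4 (F(p, r) = (4 - p)/4 = 1 - p/4)
K(A) = 23/60 (K(A) = -23/(-60) = -23*(-1/60) = 23/60)
(K(F(1, V)) - 4372)*(1339 + N(57, 35)) = (23/60 - 4372)*(1339 + 1) = -262297/60*1340 = -17573899/3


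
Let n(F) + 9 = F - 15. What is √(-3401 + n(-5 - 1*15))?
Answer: I*√3445 ≈ 58.694*I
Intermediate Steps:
n(F) = -24 + F (n(F) = -9 + (F - 15) = -9 + (-15 + F) = -24 + F)
√(-3401 + n(-5 - 1*15)) = √(-3401 + (-24 + (-5 - 1*15))) = √(-3401 + (-24 + (-5 - 15))) = √(-3401 + (-24 - 20)) = √(-3401 - 44) = √(-3445) = I*√3445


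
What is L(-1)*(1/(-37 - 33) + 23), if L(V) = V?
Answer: -1609/70 ≈ -22.986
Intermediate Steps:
L(-1)*(1/(-37 - 33) + 23) = -(1/(-37 - 33) + 23) = -(1/(-70) + 23) = -(-1/70 + 23) = -1*1609/70 = -1609/70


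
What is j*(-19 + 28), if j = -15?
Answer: -135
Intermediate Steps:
j*(-19 + 28) = -15*(-19 + 28) = -15*9 = -135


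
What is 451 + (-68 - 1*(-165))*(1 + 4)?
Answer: 936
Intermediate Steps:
451 + (-68 - 1*(-165))*(1 + 4) = 451 + (-68 + 165)*5 = 451 + 97*5 = 451 + 485 = 936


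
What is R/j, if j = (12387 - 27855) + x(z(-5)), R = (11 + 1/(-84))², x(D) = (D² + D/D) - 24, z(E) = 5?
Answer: -851929/109128096 ≈ -0.0078067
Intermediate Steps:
x(D) = -23 + D² (x(D) = (D² + 1) - 24 = (1 + D²) - 24 = -23 + D²)
R = 851929/7056 (R = (11 - 1/84)² = (923/84)² = 851929/7056 ≈ 120.74)
j = -15466 (j = (12387 - 27855) + (-23 + 5²) = -15468 + (-23 + 25) = -15468 + 2 = -15466)
R/j = (851929/7056)/(-15466) = (851929/7056)*(-1/15466) = -851929/109128096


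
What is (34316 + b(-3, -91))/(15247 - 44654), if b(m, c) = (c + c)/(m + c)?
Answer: -1612943/1382129 ≈ -1.1670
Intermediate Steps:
b(m, c) = 2*c/(c + m) (b(m, c) = (2*c)/(c + m) = 2*c/(c + m))
(34316 + b(-3, -91))/(15247 - 44654) = (34316 + 2*(-91)/(-91 - 3))/(15247 - 44654) = (34316 + 2*(-91)/(-94))/(-29407) = (34316 + 2*(-91)*(-1/94))*(-1/29407) = (34316 + 91/47)*(-1/29407) = (1612943/47)*(-1/29407) = -1612943/1382129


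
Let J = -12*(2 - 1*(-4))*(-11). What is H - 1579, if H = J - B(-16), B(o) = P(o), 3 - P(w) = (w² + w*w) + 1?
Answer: -277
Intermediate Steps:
P(w) = 2 - 2*w² (P(w) = 3 - ((w² + w*w) + 1) = 3 - ((w² + w²) + 1) = 3 - (2*w² + 1) = 3 - (1 + 2*w²) = 3 + (-1 - 2*w²) = 2 - 2*w²)
B(o) = 2 - 2*o²
J = 792 (J = -12*(2 + 4)*(-11) = -12*6*(-11) = -72*(-11) = 792)
H = 1302 (H = 792 - (2 - 2*(-16)²) = 792 - (2 - 2*256) = 792 - (2 - 512) = 792 - 1*(-510) = 792 + 510 = 1302)
H - 1579 = 1302 - 1579 = -277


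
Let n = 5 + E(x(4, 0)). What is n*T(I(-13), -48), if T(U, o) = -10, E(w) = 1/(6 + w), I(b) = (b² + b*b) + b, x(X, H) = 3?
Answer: -460/9 ≈ -51.111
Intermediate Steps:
I(b) = b + 2*b² (I(b) = (b² + b²) + b = 2*b² + b = b + 2*b²)
n = 46/9 (n = 5 + 1/(6 + 3) = 5 + 1/9 = 5 + ⅑ = 46/9 ≈ 5.1111)
n*T(I(-13), -48) = (46/9)*(-10) = -460/9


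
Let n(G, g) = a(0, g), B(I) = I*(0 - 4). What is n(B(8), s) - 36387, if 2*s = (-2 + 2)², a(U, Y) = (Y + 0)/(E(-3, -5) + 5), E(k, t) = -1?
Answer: -36387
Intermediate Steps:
a(U, Y) = Y/4 (a(U, Y) = (Y + 0)/(-1 + 5) = Y/4)
s = 0 (s = (-2 + 2)²/2 = (½)*0² = (½)*0 = 0)
B(I) = -4*I (B(I) = I*(-4) = -4*I)
n(G, g) = g/4
n(B(8), s) - 36387 = (¼)*0 - 36387 = 0 - 36387 = -36387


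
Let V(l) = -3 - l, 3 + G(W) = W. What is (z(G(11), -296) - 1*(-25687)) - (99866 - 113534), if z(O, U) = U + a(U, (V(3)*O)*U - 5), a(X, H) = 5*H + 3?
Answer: 110077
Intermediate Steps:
G(W) = -3 + W
a(X, H) = 3 + 5*H
z(O, U) = -22 + U - 30*O*U (z(O, U) = U + (3 + 5*(((-3 - 1*3)*O)*U - 5)) = U + (3 + 5*(((-3 - 3)*O)*U - 5)) = U + (3 + 5*((-6*O)*U - 5)) = U + (3 + 5*(-6*O*U - 5)) = U + (3 + 5*(-5 - 6*O*U)) = U + (3 + (-25 - 30*O*U)) = U + (-22 - 30*O*U) = -22 + U - 30*O*U)
(z(G(11), -296) - 1*(-25687)) - (99866 - 113534) = ((-22 - 296 - 30*(-3 + 11)*(-296)) - 1*(-25687)) - (99866 - 113534) = ((-22 - 296 - 30*8*(-296)) + 25687) - 1*(-13668) = ((-22 - 296 + 71040) + 25687) + 13668 = (70722 + 25687) + 13668 = 96409 + 13668 = 110077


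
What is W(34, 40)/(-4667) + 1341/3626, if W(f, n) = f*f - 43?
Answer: 2222709/16922542 ≈ 0.13135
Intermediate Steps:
W(f, n) = -43 + f² (W(f, n) = f² - 43 = -43 + f²)
W(34, 40)/(-4667) + 1341/3626 = (-43 + 34²)/(-4667) + 1341/3626 = (-43 + 1156)*(-1/4667) + 1341*(1/3626) = 1113*(-1/4667) + 1341/3626 = -1113/4667 + 1341/3626 = 2222709/16922542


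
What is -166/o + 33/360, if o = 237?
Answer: -5771/9480 ≈ -0.60876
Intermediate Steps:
-166/o + 33/360 = -166/237 + 33/360 = -166*1/237 + 33*(1/360) = -166/237 + 11/120 = -5771/9480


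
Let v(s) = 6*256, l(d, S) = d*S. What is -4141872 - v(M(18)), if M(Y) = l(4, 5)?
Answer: -4143408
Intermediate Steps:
l(d, S) = S*d
M(Y) = 20 (M(Y) = 5*4 = 20)
v(s) = 1536
-4141872 - v(M(18)) = -4141872 - 1*1536 = -4141872 - 1536 = -4143408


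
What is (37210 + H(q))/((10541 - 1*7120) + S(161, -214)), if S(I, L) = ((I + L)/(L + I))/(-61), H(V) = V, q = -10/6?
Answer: 28975/2664 ≈ 10.876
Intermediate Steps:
q = -5/3 (q = -10*⅙ = -5/3 ≈ -1.6667)
S(I, L) = -1/61 (S(I, L) = ((I + L)/(I + L))*(-1/61) = 1*(-1/61) = -1/61)
(37210 + H(q))/((10541 - 1*7120) + S(161, -214)) = (37210 - 5/3)/((10541 - 1*7120) - 1/61) = 111625/(3*((10541 - 7120) - 1/61)) = 111625/(3*(3421 - 1/61)) = 111625/(3*(208680/61)) = (111625/3)*(61/208680) = 28975/2664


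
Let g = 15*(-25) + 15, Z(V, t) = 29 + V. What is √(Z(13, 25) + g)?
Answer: I*√318 ≈ 17.833*I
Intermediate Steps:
g = -360 (g = -375 + 15 = -360)
√(Z(13, 25) + g) = √((29 + 13) - 360) = √(42 - 360) = √(-318) = I*√318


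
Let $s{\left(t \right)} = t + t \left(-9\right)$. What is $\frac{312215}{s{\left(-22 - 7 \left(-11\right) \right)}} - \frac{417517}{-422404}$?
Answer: $- \frac{6584857869}{9292888} \approx -708.59$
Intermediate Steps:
$s{\left(t \right)} = - 8 t$ ($s{\left(t \right)} = t - 9 t = - 8 t$)
$\frac{312215}{s{\left(-22 - 7 \left(-11\right) \right)}} - \frac{417517}{-422404} = \frac{312215}{\left(-8\right) \left(-22 - 7 \left(-11\right)\right)} - \frac{417517}{-422404} = \frac{312215}{\left(-8\right) \left(-22 - -77\right)} - - \frac{417517}{422404} = \frac{312215}{\left(-8\right) \left(-22 + 77\right)} + \frac{417517}{422404} = \frac{312215}{\left(-8\right) 55} + \frac{417517}{422404} = \frac{312215}{-440} + \frac{417517}{422404} = 312215 \left(- \frac{1}{440}\right) + \frac{417517}{422404} = - \frac{62443}{88} + \frac{417517}{422404} = - \frac{6584857869}{9292888}$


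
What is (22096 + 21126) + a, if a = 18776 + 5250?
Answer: 67248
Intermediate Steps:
a = 24026
(22096 + 21126) + a = (22096 + 21126) + 24026 = 43222 + 24026 = 67248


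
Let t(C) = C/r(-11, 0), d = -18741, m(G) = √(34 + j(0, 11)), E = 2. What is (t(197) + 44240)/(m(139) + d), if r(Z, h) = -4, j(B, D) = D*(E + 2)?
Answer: -1104238461/468300004 - 58921*√78/468300004 ≈ -2.3591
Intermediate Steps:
j(B, D) = 4*D (j(B, D) = D*(2 + 2) = D*4 = 4*D)
m(G) = √78 (m(G) = √(34 + 4*11) = √(34 + 44) = √78)
t(C) = -C/4 (t(C) = C/(-4) = C*(-¼) = -C/4)
(t(197) + 44240)/(m(139) + d) = (-¼*197 + 44240)/(√78 - 18741) = (-197/4 + 44240)/(-18741 + √78) = 176763/(4*(-18741 + √78))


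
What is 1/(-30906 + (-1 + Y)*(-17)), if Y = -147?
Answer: -1/28390 ≈ -3.5224e-5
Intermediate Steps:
1/(-30906 + (-1 + Y)*(-17)) = 1/(-30906 + (-1 - 147)*(-17)) = 1/(-30906 - 148*(-17)) = 1/(-30906 + 2516) = 1/(-28390) = -1/28390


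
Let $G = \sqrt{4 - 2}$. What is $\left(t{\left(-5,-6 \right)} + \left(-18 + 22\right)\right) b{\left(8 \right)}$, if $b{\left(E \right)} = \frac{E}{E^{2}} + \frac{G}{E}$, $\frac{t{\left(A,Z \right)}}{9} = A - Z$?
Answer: $\frac{13}{8} + \frac{13 \sqrt{2}}{8} \approx 3.9231$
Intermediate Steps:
$G = \sqrt{2} \approx 1.4142$
$t{\left(A,Z \right)} = - 9 Z + 9 A$ ($t{\left(A,Z \right)} = 9 \left(A - Z\right) = - 9 Z + 9 A$)
$b{\left(E \right)} = \frac{1}{E} + \frac{\sqrt{2}}{E}$ ($b{\left(E \right)} = \frac{E}{E^{2}} + \frac{\sqrt{2}}{E} = \frac{1}{E} + \frac{\sqrt{2}}{E}$)
$\left(t{\left(-5,-6 \right)} + \left(-18 + 22\right)\right) b{\left(8 \right)} = \left(\left(\left(-9\right) \left(-6\right) + 9 \left(-5\right)\right) + \left(-18 + 22\right)\right) \frac{1 + \sqrt{2}}{8} = \left(\left(54 - 45\right) + 4\right) \frac{1 + \sqrt{2}}{8} = \left(9 + 4\right) \left(\frac{1}{8} + \frac{\sqrt{2}}{8}\right) = 13 \left(\frac{1}{8} + \frac{\sqrt{2}}{8}\right) = \frac{13}{8} + \frac{13 \sqrt{2}}{8}$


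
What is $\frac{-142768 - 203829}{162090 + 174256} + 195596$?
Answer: $\frac{65787585619}{336346} \approx 1.956 \cdot 10^{5}$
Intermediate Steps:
$\frac{-142768 - 203829}{162090 + 174256} + 195596 = - \frac{346597}{336346} + 195596 = \frac{65787585619}{336346}$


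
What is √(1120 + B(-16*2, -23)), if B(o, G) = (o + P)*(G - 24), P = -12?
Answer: 2*√797 ≈ 56.462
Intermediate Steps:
B(o, G) = (-24 + G)*(-12 + o) (B(o, G) = (o - 12)*(G - 24) = (-12 + o)*(-24 + G) = (-24 + G)*(-12 + o))
√(1120 + B(-16*2, -23)) = √(1120 + (288 - (-384)*2 - 12*(-23) - (-368)*2)) = √(1120 + (288 - 24*(-32) + 276 - 23*(-32))) = √(1120 + (288 + 768 + 276 + 736)) = √(1120 + 2068) = √3188 = 2*√797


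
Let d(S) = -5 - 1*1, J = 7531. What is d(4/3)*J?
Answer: -45186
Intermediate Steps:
d(S) = -6 (d(S) = -5 - 1 = -6)
d(4/3)*J = -6*7531 = -45186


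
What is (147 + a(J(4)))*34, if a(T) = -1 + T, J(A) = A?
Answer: 5100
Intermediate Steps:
(147 + a(J(4)))*34 = (147 + (-1 + 4))*34 = (147 + 3)*34 = 150*34 = 5100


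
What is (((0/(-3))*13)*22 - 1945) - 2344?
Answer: -4289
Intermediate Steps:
(((0/(-3))*13)*22 - 1945) - 2344 = (((0*(-⅓))*13)*22 - 1945) - 2344 = ((0*13)*22 - 1945) - 2344 = (0*22 - 1945) - 2344 = (0 - 1945) - 2344 = -1945 - 2344 = -4289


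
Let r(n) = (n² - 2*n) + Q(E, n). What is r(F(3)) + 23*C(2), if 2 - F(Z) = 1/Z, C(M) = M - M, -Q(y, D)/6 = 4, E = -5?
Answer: -221/9 ≈ -24.556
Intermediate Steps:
Q(y, D) = -24 (Q(y, D) = -6*4 = -24)
C(M) = 0
F(Z) = 2 - 1/Z
r(n) = -24 + n² - 2*n (r(n) = (n² - 2*n) - 24 = -24 + n² - 2*n)
r(F(3)) + 23*C(2) = (-24 + (2 - 1/3)² - 2*(2 - 1/3)) + 23*0 = (-24 + (2 - 1*⅓)² - 2*(2 - 1*⅓)) + 0 = (-24 + (2 - ⅓)² - 2*(2 - ⅓)) + 0 = (-24 + (5/3)² - 2*5/3) + 0 = (-24 + 25/9 - 10/3) + 0 = -221/9 + 0 = -221/9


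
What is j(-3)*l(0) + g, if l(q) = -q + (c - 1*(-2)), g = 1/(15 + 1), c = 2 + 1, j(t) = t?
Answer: -239/16 ≈ -14.938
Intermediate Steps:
c = 3
g = 1/16 ≈ 0.062500
l(q) = 5 - q (l(q) = -q + (3 - 1*(-2)) = -q + (3 + 2) = -q + 5 = 5 - q)
j(-3)*l(0) + g = -3*(5 - 1*0) + 1/16 = -3*(5 + 0) + 1/16 = -3*5 + 1/16 = -15 + 1/16 = -239/16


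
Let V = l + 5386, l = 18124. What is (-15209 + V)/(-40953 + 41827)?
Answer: 8301/874 ≈ 9.4977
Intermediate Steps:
V = 23510 (V = 18124 + 5386 = 23510)
(-15209 + V)/(-40953 + 41827) = (-15209 + 23510)/(-40953 + 41827) = 8301/874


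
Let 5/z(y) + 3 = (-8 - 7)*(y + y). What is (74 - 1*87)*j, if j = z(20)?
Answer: 65/603 ≈ 0.10779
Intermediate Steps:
z(y) = 5/(-3 - 30*y) (z(y) = 5/(-3 + (-8 - 7)*(y + y)) = 5/(-3 - 30*y))
j = -5/603 (j = -5/(3 + 30*20) = -5/(3 + 600) = -5/603 ≈ -0.0082919)
(74 - 1*87)*j = (74 - 1*87)*(-5/603) = (74 - 87)*(-5/603) = -13*(-5/603) = 65/603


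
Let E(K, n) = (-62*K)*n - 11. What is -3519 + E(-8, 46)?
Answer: 19286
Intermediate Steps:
E(K, n) = -11 - 62*K*n (E(K, n) = -62*K*n - 11 = -11 - 62*K*n)
-3519 + E(-8, 46) = -3519 + (-11 - 62*(-8)*46) = -3519 + (-11 + 22816) = -3519 + 22805 = 19286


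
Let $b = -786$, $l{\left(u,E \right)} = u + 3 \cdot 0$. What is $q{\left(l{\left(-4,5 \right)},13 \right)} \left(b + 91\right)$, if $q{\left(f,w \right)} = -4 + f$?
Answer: $5560$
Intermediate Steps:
$l{\left(u,E \right)} = u$ ($l{\left(u,E \right)} = u + 0 = u$)
$q{\left(l{\left(-4,5 \right)},13 \right)} \left(b + 91\right) = \left(-4 - 4\right) \left(-786 + 91\right) = \left(-8\right) \left(-695\right) = 5560$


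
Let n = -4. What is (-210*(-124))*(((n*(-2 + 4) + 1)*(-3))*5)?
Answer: 2734200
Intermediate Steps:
(-210*(-124))*(((n*(-2 + 4) + 1)*(-3))*5) = (-210*(-124))*(((-4*(-2 + 4) + 1)*(-3))*5) = 26040*(((-4*2 + 1)*(-3))*5) = 26040*(((-8 + 1)*(-3))*5) = 26040*(-7*(-3)*5) = 26040*(21*5) = 26040*105 = 2734200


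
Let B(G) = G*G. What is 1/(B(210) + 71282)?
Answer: 1/115382 ≈ 8.6669e-6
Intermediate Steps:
B(G) = G²
1/(B(210) + 71282) = 1/(210² + 71282) = 1/(44100 + 71282) = 1/115382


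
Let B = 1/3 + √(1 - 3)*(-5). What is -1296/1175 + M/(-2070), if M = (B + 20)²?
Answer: -5597581/4378050 + 61*I*√2/621 ≈ -1.2786 + 0.13892*I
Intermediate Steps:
B = ⅓ - 5*I*√2 (B = ⅓ + √(-2)*(-5) = ⅓ + (I*√2)*(-5) = ⅓ - 5*I*√2 ≈ 0.33333 - 7.0711*I)
M = (61/3 - 5*I*√2)² (M = ((⅓ - 5*I*√2) + 20)² = (61/3 - 5*I*√2)² ≈ 363.44 - 287.56*I)
-1296/1175 + M/(-2070) = -1296/1175 + (3271/9 - 610*I*√2/3)/(-2070) = -1296*1/1175 + (3271/9 - 610*I*√2/3)*(-1/2070) = -1296/1175 + (-3271/18630 + 61*I*√2/621) = -5597581/4378050 + 61*I*√2/621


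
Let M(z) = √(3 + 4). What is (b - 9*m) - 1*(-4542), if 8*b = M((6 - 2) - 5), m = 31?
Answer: 4263 + √7/8 ≈ 4263.3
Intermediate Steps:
M(z) = √7
b = √7/8 ≈ 0.33072
(b - 9*m) - 1*(-4542) = (√7/8 - 9*31) - 1*(-4542) = (√7/8 - 279) + 4542 = (-279 + √7/8) + 4542 = 4263 + √7/8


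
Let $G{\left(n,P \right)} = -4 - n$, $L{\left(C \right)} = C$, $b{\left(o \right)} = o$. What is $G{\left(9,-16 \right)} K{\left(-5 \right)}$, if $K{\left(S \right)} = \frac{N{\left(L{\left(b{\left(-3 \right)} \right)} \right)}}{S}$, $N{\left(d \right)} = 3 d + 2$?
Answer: $- \frac{91}{5} \approx -18.2$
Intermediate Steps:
$N{\left(d \right)} = 2 + 3 d$
$K{\left(S \right)} = - \frac{7}{S}$ ($K{\left(S \right)} = \frac{2 + 3 \left(-3\right)}{S} = \frac{2 - 9}{S} = - \frac{7}{S}$)
$G{\left(9,-16 \right)} K{\left(-5 \right)} = \left(-4 - 9\right) \left(- \frac{7}{-5}\right) = \left(-4 - 9\right) \left(\left(-7\right) \left(- \frac{1}{5}\right)\right) = \left(-13\right) \frac{7}{5} = - \frac{91}{5}$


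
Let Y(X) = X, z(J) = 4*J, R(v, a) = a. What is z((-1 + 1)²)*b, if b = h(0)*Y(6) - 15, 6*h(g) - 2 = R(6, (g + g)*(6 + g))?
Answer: 0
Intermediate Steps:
h(g) = ⅓ + g*(6 + g)/3 (h(g) = ⅓ + ((g + g)*(6 + g))/6 = ⅓ + ((2*g)*(6 + g))/6 = ⅓ + (2*g*(6 + g))/6 = ⅓ + g*(6 + g)/3)
b = -13 (b = (⅓ + (⅓)*0*(6 + 0))*6 - 15 = (⅓ + (⅓)*0*6)*6 - 15 = (⅓ + 0)*6 - 15 = (⅓)*6 - 15 = 2 - 15 = -13)
z((-1 + 1)²)*b = (4*(-1 + 1)²)*(-13) = (4*0²)*(-13) = (4*0)*(-13) = 0*(-13) = 0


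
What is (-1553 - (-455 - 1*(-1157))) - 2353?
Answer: -4608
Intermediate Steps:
(-1553 - (-455 - 1*(-1157))) - 2353 = (-1553 - (-455 + 1157)) - 2353 = (-1553 - 1*702) - 2353 = (-1553 - 702) - 2353 = -2255 - 2353 = -4608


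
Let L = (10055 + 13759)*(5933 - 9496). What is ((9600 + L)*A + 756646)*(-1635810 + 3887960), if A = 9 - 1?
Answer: -1526869438241500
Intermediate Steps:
L = -84849282 (L = 23814*(-3563) = -84849282)
A = 8
((9600 + L)*A + 756646)*(-1635810 + 3887960) = ((9600 - 84849282)*8 + 756646)*(-1635810 + 3887960) = (-84839682*8 + 756646)*2252150 = (-678717456 + 756646)*2252150 = -677960810*2252150 = -1526869438241500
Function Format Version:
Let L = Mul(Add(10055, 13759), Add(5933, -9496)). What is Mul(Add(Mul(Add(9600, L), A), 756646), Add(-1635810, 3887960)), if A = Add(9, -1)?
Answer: -1526869438241500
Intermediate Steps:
L = -84849282 (L = Mul(23814, -3563) = -84849282)
A = 8
Mul(Add(Mul(Add(9600, L), A), 756646), Add(-1635810, 3887960)) = Mul(Add(Mul(Add(9600, -84849282), 8), 756646), Add(-1635810, 3887960)) = Mul(Add(Mul(-84839682, 8), 756646), 2252150) = Mul(Add(-678717456, 756646), 2252150) = Mul(-677960810, 2252150) = -1526869438241500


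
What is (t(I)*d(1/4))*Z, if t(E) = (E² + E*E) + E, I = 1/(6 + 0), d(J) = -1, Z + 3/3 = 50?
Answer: -98/9 ≈ -10.889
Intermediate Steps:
Z = 49 (Z = -1 + 50 = 49)
I = ⅙ (I = 1/6 = ⅙ ≈ 0.16667)
t(E) = E + 2*E² (t(E) = (E² + E²) + E = 2*E² + E = E + 2*E²)
(t(I)*d(1/4))*Z = (((1 + 2*(⅙))/6)*(-1))*49 = (((1 + ⅓)/6)*(-1))*49 = (((⅙)*(4/3))*(-1))*49 = ((2/9)*(-1))*49 = -2/9*49 = -98/9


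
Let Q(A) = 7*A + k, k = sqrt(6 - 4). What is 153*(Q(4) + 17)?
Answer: 6885 + 153*sqrt(2) ≈ 7101.4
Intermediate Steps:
k = sqrt(2) ≈ 1.4142
Q(A) = sqrt(2) + 7*A (Q(A) = 7*A + sqrt(2) = sqrt(2) + 7*A)
153*(Q(4) + 17) = 153*((sqrt(2) + 7*4) + 17) = 153*((sqrt(2) + 28) + 17) = 153*((28 + sqrt(2)) + 17) = 153*(45 + sqrt(2)) = 6885 + 153*sqrt(2)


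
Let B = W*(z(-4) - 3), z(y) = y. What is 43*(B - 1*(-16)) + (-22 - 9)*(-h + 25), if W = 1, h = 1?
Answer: -357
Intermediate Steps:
B = -7 (B = 1*(-4 - 3) = 1*(-7) = -7)
43*(B - 1*(-16)) + (-22 - 9)*(-h + 25) = 43*(-7 - 1*(-16)) + (-22 - 9)*(-1*1 + 25) = 43*(-7 + 16) - 31*(-1 + 25) = 43*9 - 31*24 = 387 - 744 = -357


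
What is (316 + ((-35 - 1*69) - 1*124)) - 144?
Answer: -56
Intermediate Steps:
(316 + ((-35 - 1*69) - 1*124)) - 144 = (316 + ((-35 - 69) - 124)) - 144 = (316 + (-104 - 124)) - 144 = (316 - 228) - 144 = 88 - 144 = -56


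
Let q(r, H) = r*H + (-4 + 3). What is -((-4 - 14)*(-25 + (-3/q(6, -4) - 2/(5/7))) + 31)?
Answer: -13231/25 ≈ -529.24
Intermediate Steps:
q(r, H) = -1 + H*r (q(r, H) = H*r - 1 = -1 + H*r)
-((-4 - 14)*(-25 + (-3/q(6, -4) - 2/(5/7))) + 31) = -((-4 - 14)*(-25 + (-3/(-1 - 4*6) - 2/(5/7))) + 31) = -(-18*(-25 + (-3/(-1 - 24) - 2/(5*(⅐)))) + 31) = -(-18*(-25 + (-3/(-25) - 2/5/7)) + 31) = -(-18*(-25 + (-3*(-1/25) - 2*7/5)) + 31) = -(-18*(-25 + (3/25 - 14/5)) + 31) = -(-18*(-25 - 67/25) + 31) = -(-18*(-692/25) + 31) = -(12456/25 + 31) = -1*13231/25 = -13231/25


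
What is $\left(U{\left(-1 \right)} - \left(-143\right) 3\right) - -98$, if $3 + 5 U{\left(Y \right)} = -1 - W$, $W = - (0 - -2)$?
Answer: $\frac{2633}{5} \approx 526.6$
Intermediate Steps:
$W = -2$ ($W = - (0 + 2) = \left(-1\right) 2 = -2$)
$U{\left(Y \right)} = - \frac{2}{5}$ ($U{\left(Y \right)} = - \frac{3}{5} + \frac{-1 - -2}{5} = - \frac{3}{5} + \frac{-1 + 2}{5} = - \frac{3}{5} + \frac{1}{5} \cdot 1 = - \frac{3}{5} + \frac{1}{5} = - \frac{2}{5}$)
$\left(U{\left(-1 \right)} - \left(-143\right) 3\right) - -98 = \left(- \frac{2}{5} - \left(-143\right) 3\right) - -98 = \left(- \frac{2}{5} - -429\right) + 98 = \left(- \frac{2}{5} + 429\right) + 98 = \frac{2143}{5} + 98 = \frac{2633}{5}$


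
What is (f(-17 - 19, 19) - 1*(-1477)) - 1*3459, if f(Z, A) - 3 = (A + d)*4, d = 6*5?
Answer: -1783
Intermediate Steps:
d = 30
f(Z, A) = 123 + 4*A (f(Z, A) = 3 + (A + 30)*4 = 3 + (30 + A)*4 = 3 + (120 + 4*A) = 123 + 4*A)
(f(-17 - 19, 19) - 1*(-1477)) - 1*3459 = ((123 + 4*19) - 1*(-1477)) - 1*3459 = ((123 + 76) + 1477) - 3459 = (199 + 1477) - 3459 = 1676 - 3459 = -1783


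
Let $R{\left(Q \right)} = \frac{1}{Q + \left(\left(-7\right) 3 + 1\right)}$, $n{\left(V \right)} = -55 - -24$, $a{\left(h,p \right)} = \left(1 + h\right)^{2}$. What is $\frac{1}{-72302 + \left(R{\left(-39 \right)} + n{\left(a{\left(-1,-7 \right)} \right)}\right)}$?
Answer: $- \frac{59}{4267648} \approx -1.3825 \cdot 10^{-5}$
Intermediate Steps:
$n{\left(V \right)} = -31$ ($n{\left(V \right)} = -55 + 24 = -31$)
$R{\left(Q \right)} = \frac{1}{-20 + Q}$ ($R{\left(Q \right)} = \frac{1}{Q + \left(-21 + 1\right)} = \frac{1}{Q - 20} = \frac{1}{-20 + Q}$)
$\frac{1}{-72302 + \left(R{\left(-39 \right)} + n{\left(a{\left(-1,-7 \right)} \right)}\right)} = \frac{1}{-72302 - \left(31 - \frac{1}{-20 - 39}\right)} = \frac{1}{-72302 - \left(31 - \frac{1}{-59}\right)} = \frac{1}{-72302 - \frac{1830}{59}} = \frac{1}{- \frac{4267648}{59}} = - \frac{59}{4267648}$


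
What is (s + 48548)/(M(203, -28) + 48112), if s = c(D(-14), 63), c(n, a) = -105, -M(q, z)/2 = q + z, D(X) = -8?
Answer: 48443/47762 ≈ 1.0143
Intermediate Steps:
M(q, z) = -2*q - 2*z (M(q, z) = -2*(q + z) = -2*q - 2*z)
s = -105
(s + 48548)/(M(203, -28) + 48112) = (-105 + 48548)/((-2*203 - 2*(-28)) + 48112) = 48443/((-406 + 56) + 48112) = 48443/(-350 + 48112) = 48443/47762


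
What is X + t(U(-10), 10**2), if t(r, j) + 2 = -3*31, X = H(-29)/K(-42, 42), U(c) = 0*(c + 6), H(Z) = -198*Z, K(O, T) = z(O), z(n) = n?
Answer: -1622/7 ≈ -231.71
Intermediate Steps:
K(O, T) = O
U(c) = 0 (U(c) = 0*(6 + c) = 0)
X = -957/7 (X = -198*(-29)/(-42) = 5742*(-1/42) = -957/7 ≈ -136.71)
t(r, j) = -95 (t(r, j) = -2 - 3*31 = -2 - 93 = -95)
X + t(U(-10), 10**2) = -957/7 - 95 = -1622/7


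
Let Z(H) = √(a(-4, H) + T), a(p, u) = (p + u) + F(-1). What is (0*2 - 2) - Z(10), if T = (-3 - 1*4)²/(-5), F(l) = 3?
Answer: -2 - 2*I*√5/5 ≈ -2.0 - 0.89443*I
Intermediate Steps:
a(p, u) = 3 + p + u (a(p, u) = (p + u) + 3 = 3 + p + u)
T = -49/5 (T = (-3 - 4)²*(-⅕) = (-7)²*(-⅕) = 49*(-⅕) = -49/5 ≈ -9.8000)
Z(H) = √(-54/5 + H) (Z(H) = √((3 - 4 + H) - 49/5) = √((-1 + H) - 49/5) = √(-54/5 + H))
(0*2 - 2) - Z(10) = (0*2 - 2) - √(-270 + 25*10)/5 = (0 - 2) - √(-270 + 250)/5 = -2 - √(-20)/5 = -2 - 2*I*√5/5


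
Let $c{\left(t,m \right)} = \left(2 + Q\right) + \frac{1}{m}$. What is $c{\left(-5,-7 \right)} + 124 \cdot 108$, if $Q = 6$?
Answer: $\frac{93799}{7} \approx 13400.0$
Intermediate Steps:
$c{\left(t,m \right)} = 8 + \frac{1}{m}$ ($c{\left(t,m \right)} = \left(2 + 6\right) + \frac{1}{m} = 8 + \frac{1}{m}$)
$c{\left(-5,-7 \right)} + 124 \cdot 108 = \left(8 + \frac{1}{-7}\right) + 124 \cdot 108 = \left(8 - \frac{1}{7}\right) + 13392 = \frac{55}{7} + 13392 = \frac{93799}{7}$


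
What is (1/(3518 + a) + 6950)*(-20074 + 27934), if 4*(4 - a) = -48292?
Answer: 170381614572/3119 ≈ 5.4627e+7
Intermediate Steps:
a = 12077 (a = 4 - ¼*(-48292) = 4 + 12073 = 12077)
(1/(3518 + a) + 6950)*(-20074 + 27934) = (1/(3518 + 12077) + 6950)*(-20074 + 27934) = (1/15595 + 6950)*7860 = (108385251/15595)*7860 = 170381614572/3119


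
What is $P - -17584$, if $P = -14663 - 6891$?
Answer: $-3970$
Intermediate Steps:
$P = -21554$ ($P = -14663 - 6891 = -21554$)
$P - -17584 = -21554 - -17584 = -21554 + 17584 = -3970$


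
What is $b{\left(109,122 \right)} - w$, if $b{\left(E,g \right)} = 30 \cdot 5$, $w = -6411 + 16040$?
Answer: $-9479$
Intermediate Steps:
$w = 9629$
$b{\left(E,g \right)} = 150$
$b{\left(109,122 \right)} - w = 150 - 9629 = -9479$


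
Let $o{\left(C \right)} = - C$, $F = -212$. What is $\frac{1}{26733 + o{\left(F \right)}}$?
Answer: $\frac{1}{26945} \approx 3.7113 \cdot 10^{-5}$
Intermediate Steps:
$\frac{1}{26733 + o{\left(F \right)}} = \frac{1}{26733 - -212} = \frac{1}{26733 + 212} = \frac{1}{26945}$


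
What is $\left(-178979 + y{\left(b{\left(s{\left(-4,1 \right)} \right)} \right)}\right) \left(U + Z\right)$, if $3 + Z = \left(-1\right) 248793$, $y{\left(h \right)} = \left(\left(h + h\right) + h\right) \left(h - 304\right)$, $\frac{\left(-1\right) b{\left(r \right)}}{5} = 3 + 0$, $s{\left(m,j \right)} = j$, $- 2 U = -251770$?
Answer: $20234100464$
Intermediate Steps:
$U = 125885$ ($U = \left(- \frac{1}{2}\right) \left(-251770\right) = 125885$)
$b{\left(r \right)} = -15$ ($b{\left(r \right)} = - 5 \left(3 + 0\right) = \left(-5\right) 3 = -15$)
$y{\left(h \right)} = 3 h \left(-304 + h\right)$ ($y{\left(h \right)} = \left(2 h + h\right) \left(-304 + h\right) = 3 h \left(-304 + h\right)$)
$Z = -248796$ ($Z = -3 - 248793 = -248796$)
$\left(-178979 + y{\left(b{\left(s{\left(-4,1 \right)} \right)} \right)}\right) \left(U + Z\right) = \left(-178979 + 3 \left(-15\right) \left(-304 - 15\right)\right) \left(125885 - 248796\right) = \left(-178979 + 3 \left(-15\right) \left(-319\right)\right) \left(-122911\right) = \left(-178979 + 14355\right) \left(-122911\right) = \left(-164624\right) \left(-122911\right) = 20234100464$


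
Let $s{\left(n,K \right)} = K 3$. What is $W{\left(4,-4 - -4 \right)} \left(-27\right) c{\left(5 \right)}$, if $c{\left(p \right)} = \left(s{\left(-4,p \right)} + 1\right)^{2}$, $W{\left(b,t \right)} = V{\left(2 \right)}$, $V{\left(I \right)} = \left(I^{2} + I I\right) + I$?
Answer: $-69120$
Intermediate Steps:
$s{\left(n,K \right)} = 3 K$
$V{\left(I \right)} = I + 2 I^{2}$ ($V{\left(I \right)} = \left(I^{2} + I^{2}\right) + I = 2 I^{2} + I = I + 2 I^{2}$)
$W{\left(b,t \right)} = 10$ ($W{\left(b,t \right)} = 2 \left(1 + 2 \cdot 2\right) = 2 \left(1 + 4\right) = 2 \cdot 5 = 10$)
$c{\left(p \right)} = \left(1 + 3 p\right)^{2}$ ($c{\left(p \right)} = \left(3 p + 1\right)^{2} = \left(1 + 3 p\right)^{2}$)
$W{\left(4,-4 - -4 \right)} \left(-27\right) c{\left(5 \right)} = 10 \left(-27\right) \left(1 + 3 \cdot 5\right)^{2} = - 270 \left(1 + 15\right)^{2} = - 270 \cdot 16^{2} = \left(-270\right) 256 = -69120$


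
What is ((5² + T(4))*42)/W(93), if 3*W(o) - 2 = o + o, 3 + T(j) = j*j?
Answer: 1197/47 ≈ 25.468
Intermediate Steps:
T(j) = -3 + j² (T(j) = -3 + j*j = -3 + j²)
W(o) = ⅔ + 2*o/3 (W(o) = ⅔ + (o + o)/3 = ⅔ + (2*o)/3 = ⅔ + 2*o/3)
((5² + T(4))*42)/W(93) = ((5² + (-3 + 4²))*42)/(⅔ + (⅔)*93) = ((25 + (-3 + 16))*42)/(⅔ + 62) = ((25 + 13)*42)/(188/3) = (38*42)*(3/188) = 1596*(3/188) = 1197/47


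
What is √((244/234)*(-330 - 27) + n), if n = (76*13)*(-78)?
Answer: 37*I*√86034/39 ≈ 278.27*I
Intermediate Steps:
n = -77064 (n = 988*(-78) = -77064)
√((244/234)*(-330 - 27) + n) = √((244/234)*(-330 - 27) - 77064) = √((244*(1/234))*(-357) - 77064) = √((122/117)*(-357) - 77064) = √(-14518/39 - 77064) = √(-3020014/39) = 37*I*√86034/39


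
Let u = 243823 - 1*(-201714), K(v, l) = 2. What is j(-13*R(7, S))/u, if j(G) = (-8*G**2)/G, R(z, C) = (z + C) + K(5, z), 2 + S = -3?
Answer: 416/445537 ≈ 0.00093370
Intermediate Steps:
S = -5 (S = -2 - 3 = -5)
R(z, C) = 2 + C + z (R(z, C) = (z + C) + 2 = (C + z) + 2 = 2 + C + z)
j(G) = -8*G
u = 445537 (u = 243823 + 201714 = 445537)
j(-13*R(7, S))/u = -(-104)*(2 - 5 + 7)/445537 = -(-104)*4*(1/445537) = -8*(-52)*(1/445537) = 416*(1/445537) = 416/445537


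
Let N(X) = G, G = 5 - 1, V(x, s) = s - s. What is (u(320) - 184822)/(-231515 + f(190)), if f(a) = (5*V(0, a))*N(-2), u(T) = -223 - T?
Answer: 37073/46303 ≈ 0.80066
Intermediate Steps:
V(x, s) = 0
G = 4
N(X) = 4
f(a) = 0 (f(a) = (5*0)*4 = 0*4 = 0)
(u(320) - 184822)/(-231515 + f(190)) = ((-223 - 1*320) - 184822)/(-231515 + 0) = ((-223 - 320) - 184822)/(-231515) = (-543 - 184822)*(-1/231515) = -185365*(-1/231515) = 37073/46303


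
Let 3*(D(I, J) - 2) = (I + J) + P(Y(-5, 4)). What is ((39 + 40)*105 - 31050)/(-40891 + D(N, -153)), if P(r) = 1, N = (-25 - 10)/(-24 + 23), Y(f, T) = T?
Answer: 22755/40928 ≈ 0.55598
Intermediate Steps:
N = 35 (N = -35/(-1) = -35*(-1) = 35)
D(I, J) = 7/3 + I/3 + J/3 (D(I, J) = 2 + ((I + J) + 1)/3 = 2 + (1 + I + J)/3 = 2 + (1/3 + I/3 + J/3) = 7/3 + I/3 + J/3)
((39 + 40)*105 - 31050)/(-40891 + D(N, -153)) = ((39 + 40)*105 - 31050)/(-40891 + (7/3 + (1/3)*35 + (1/3)*(-153))) = (79*105 - 31050)/(-40891 + (7/3 + 35/3 - 51)) = (8295 - 31050)/(-40891 - 37) = -22755/(-40928) = -22755*(-1/40928) = 22755/40928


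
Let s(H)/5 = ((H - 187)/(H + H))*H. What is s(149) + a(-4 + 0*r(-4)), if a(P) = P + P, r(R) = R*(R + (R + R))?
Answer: -103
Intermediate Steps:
r(R) = 3*R² (r(R) = R*(R + 2*R) = R*(3*R) = 3*R²)
a(P) = 2*P
s(H) = -935/2 + 5*H/2 (s(H) = 5*(((H - 187)/(H + H))*H) = 5*(((-187 + H)/((2*H)))*H) = 5*(((-187 + H)*(1/(2*H)))*H) = 5*(((-187 + H)/(2*H))*H) = 5*(-187/2 + H/2) = -935/2 + 5*H/2)
s(149) + a(-4 + 0*r(-4)) = (-935/2 + (5/2)*149) + 2*(-4 + 0*(3*(-4)²)) = (-935/2 + 745/2) + 2*(-4 + 0*(3*16)) = -95 + 2*(-4 + 0*48) = -95 + 2*(-4 + 0) = -95 + 2*(-4) = -95 - 8 = -103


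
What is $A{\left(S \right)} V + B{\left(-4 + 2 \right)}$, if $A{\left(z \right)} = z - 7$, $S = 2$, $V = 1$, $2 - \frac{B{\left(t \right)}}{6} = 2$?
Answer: $-5$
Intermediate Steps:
$B{\left(t \right)} = 0$ ($B{\left(t \right)} = 12 - 12 = 0$)
$A{\left(z \right)} = -7 + z$
$A{\left(S \right)} V + B{\left(-4 + 2 \right)} = \left(-7 + 2\right) 1 + 0 = \left(-5\right) 1 + 0 = -5 + 0 = -5$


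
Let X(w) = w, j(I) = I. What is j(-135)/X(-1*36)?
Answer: 15/4 ≈ 3.7500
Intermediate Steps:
j(-135)/X(-1*36) = -135/((-1*36)) = -135/(-36) = -135*(-1/36) = 15/4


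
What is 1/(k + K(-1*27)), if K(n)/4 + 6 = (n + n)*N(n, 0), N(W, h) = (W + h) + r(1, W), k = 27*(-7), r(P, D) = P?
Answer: 1/5403 ≈ 0.00018508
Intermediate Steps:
k = -189
N(W, h) = 1 + W + h (N(W, h) = (W + h) + 1 = 1 + W + h)
K(n) = -24 + 8*n*(1 + n) (K(n) = -24 + 4*((n + n)*(1 + n + 0)) = -24 + 4*((2*n)*(1 + n)) = -24 + 4*(2*n*(1 + n)) = -24 + 8*n*(1 + n))
1/(k + K(-1*27)) = 1/(-189 + (-24 + 8*(-1*27)*(1 - 1*27))) = 1/(-189 + (-24 + 8*(-27)*(1 - 27))) = 1/(-189 + (-24 + 8*(-27)*(-26))) = 1/(-189 + (-24 + 5616)) = 1/(-189 + 5592) = 1/5403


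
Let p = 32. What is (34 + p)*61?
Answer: 4026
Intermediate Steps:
(34 + p)*61 = (34 + 32)*61 = 66*61 = 4026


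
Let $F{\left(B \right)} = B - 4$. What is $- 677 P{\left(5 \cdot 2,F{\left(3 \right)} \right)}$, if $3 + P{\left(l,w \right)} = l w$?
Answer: $8801$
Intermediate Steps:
$F{\left(B \right)} = -4 + B$ ($F{\left(B \right)} = B - 4 = -4 + B$)
$P{\left(l,w \right)} = -3 + l w$
$- 677 P{\left(5 \cdot 2,F{\left(3 \right)} \right)} = - 677 \left(-3 + 5 \cdot 2 \left(-4 + 3\right)\right) = - 677 \left(-3 + 10 \left(-1\right)\right) = - 677 \left(-3 - 10\right) = \left(-677\right) \left(-13\right) = 8801$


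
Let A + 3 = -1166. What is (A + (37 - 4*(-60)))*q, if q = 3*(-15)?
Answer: 40140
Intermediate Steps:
A = -1169 (A = -3 - 1166 = -1169)
q = -45
(A + (37 - 4*(-60)))*q = (-1169 + (37 - 4*(-60)))*(-45) = (-1169 + (37 + 240))*(-45) = (-1169 + 277)*(-45) = -892*(-45) = 40140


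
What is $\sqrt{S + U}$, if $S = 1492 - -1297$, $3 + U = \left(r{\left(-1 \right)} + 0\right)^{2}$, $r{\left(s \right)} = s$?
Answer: $\sqrt{2787} \approx 52.792$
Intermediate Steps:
$U = -2$ ($U = -3 + \left(-1 + 0\right)^{2} = -3 + \left(-1\right)^{2} = -3 + 1 = -2$)
$S = 2789$ ($S = 1492 + 1297 = 2789$)
$\sqrt{S + U} = \sqrt{2789 - 2} = \sqrt{2787}$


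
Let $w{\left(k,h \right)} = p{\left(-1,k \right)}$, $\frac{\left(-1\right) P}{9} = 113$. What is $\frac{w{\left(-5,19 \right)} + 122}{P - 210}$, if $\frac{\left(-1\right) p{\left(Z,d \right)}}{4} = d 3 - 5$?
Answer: $- \frac{202}{1227} \approx -0.16463$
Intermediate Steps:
$P = -1017$ ($P = \left(-9\right) 113 = -1017$)
$p{\left(Z,d \right)} = 20 - 12 d$ ($p{\left(Z,d \right)} = - 4 \left(d 3 - 5\right) = - 4 \left(3 d - 5\right) = - 4 \left(-5 + 3 d\right) = 20 - 12 d$)
$w{\left(k,h \right)} = 20 - 12 k$
$\frac{w{\left(-5,19 \right)} + 122}{P - 210} = \frac{\left(20 - -60\right) + 122}{-1017 - 210} = \frac{\left(20 + 60\right) + 122}{-1227} = \left(80 + 122\right) \left(- \frac{1}{1227}\right) = 202 \left(- \frac{1}{1227}\right) = - \frac{202}{1227}$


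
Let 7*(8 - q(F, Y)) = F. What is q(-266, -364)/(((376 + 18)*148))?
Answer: 23/29156 ≈ 0.00078886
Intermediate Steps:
q(F, Y) = 8 - F/7
q(-266, -364)/(((376 + 18)*148)) = (8 - 1/7*(-266))/(((376 + 18)*148)) = (8 + 38)/((394*148)) = 46/58312 = 46*(1/58312) = 23/29156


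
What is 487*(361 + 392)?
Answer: 366711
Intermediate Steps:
487*(361 + 392) = 487*753 = 366711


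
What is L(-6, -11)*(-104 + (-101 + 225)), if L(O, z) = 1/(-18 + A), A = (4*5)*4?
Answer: 10/31 ≈ 0.32258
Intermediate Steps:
A = 80 (A = 20*4 = 80)
L(O, z) = 1/62 (L(O, z) = 1/(-18 + 80) = 1/62)
L(-6, -11)*(-104 + (-101 + 225)) = (-104 + (-101 + 225))/62 = (-104 + 124)/62 = (1/62)*20 = 10/31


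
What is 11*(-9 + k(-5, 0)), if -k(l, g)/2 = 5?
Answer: -209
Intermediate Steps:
k(l, g) = -10 (k(l, g) = -2*5 = -10)
11*(-9 + k(-5, 0)) = 11*(-9 - 10) = 11*(-19) = -209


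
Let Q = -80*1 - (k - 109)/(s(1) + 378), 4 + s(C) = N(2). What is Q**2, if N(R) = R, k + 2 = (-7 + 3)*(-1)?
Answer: 898380729/141376 ≈ 6354.5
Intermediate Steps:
k = 2 (k = -2 + (-7 + 3)*(-1) = -2 - 4*(-1) = -2 + 4 = 2)
s(C) = -2 (s(C) = -4 + 2 = -2)
Q = -29973/376 (Q = -80*1 - (2 - 109)/(-2 + 378) = -80 - (-107)/376 = -80 - 1*(-107/376) = -80 + 107/376 = -29973/376 ≈ -79.715)
Q**2 = (-29973/376)**2 = 898380729/141376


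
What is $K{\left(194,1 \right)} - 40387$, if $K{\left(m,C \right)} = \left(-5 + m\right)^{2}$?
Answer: $-4666$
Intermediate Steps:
$K{\left(194,1 \right)} - 40387 = \left(-5 + 194\right)^{2} - 40387 = 189^{2} - 40387 = 35721 - 40387 = -4666$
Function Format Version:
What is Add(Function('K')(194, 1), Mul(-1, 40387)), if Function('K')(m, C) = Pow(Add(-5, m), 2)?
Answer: -4666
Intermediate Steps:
Add(Function('K')(194, 1), Mul(-1, 40387)) = Add(Pow(Add(-5, 194), 2), Mul(-1, 40387)) = Add(Pow(189, 2), -40387) = Add(35721, -40387) = -4666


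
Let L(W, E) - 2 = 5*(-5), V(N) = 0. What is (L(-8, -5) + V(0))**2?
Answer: 529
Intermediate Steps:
L(W, E) = -23 (L(W, E) = 2 + 5*(-5) = 2 - 25 = -23)
(L(-8, -5) + V(0))**2 = (-23 + 0)**2 = (-23)**2 = 529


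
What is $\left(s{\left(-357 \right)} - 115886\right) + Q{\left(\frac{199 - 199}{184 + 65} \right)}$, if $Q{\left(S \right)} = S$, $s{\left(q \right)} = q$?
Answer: $-116243$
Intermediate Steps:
$\left(s{\left(-357 \right)} - 115886\right) + Q{\left(\frac{199 - 199}{184 + 65} \right)} = \left(-357 - 115886\right) + \frac{199 - 199}{184 + 65} = -116243 + \frac{0}{249} = -116243 + 0 \cdot \frac{1}{249} = -116243 + 0 = -116243$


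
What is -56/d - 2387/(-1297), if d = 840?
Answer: 34508/19455 ≈ 1.7737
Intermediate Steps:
-56/d - 2387/(-1297) = -56/840 - 2387/(-1297) = -56*1/840 - 2387*(-1/1297) = -1/15 + 2387/1297 = 34508/19455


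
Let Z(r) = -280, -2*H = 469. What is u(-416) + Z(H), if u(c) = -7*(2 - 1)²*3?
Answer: -301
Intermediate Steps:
H = -469/2 (H = -½*469 = -469/2 ≈ -234.50)
u(c) = -21 (u(c) = -7*1²*3 = -7*1*3 = -7*3 = -21)
u(-416) + Z(H) = -21 - 280 = -301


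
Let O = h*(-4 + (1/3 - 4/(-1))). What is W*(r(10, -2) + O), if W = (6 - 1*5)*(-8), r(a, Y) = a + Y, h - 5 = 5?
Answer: -272/3 ≈ -90.667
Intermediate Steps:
h = 10 (h = 5 + 5 = 10)
r(a, Y) = Y + a
O = 10/3 (O = 10*(-4 + (1/3 - 4/(-1))) = 10*(-4 + (1*(1/3) - 4*(-1))) = 10*(-4 + (1/3 + 4)) = 10*(-4 + 13/3) = 10*(1/3) = 10/3 ≈ 3.3333)
W = -8 (W = (6 - 5)*(-8) = 1*(-8) = -8)
W*(r(10, -2) + O) = -8*((-2 + 10) + 10/3) = -8*(8 + 10/3) = -8*34/3 = -272/3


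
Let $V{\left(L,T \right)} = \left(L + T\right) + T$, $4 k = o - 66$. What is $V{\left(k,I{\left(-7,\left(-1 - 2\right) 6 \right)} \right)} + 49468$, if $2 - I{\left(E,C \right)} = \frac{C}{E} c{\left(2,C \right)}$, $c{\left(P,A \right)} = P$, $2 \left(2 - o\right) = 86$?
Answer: $\frac{1384179}{28} \approx 49435.0$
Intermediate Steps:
$o = -41$ ($o = 2 - 43 = -41$)
$k = - \frac{107}{4}$ ($k = \frac{-41 - 66}{4} = \frac{1}{4} \left(-107\right) = - \frac{107}{4} \approx -26.75$)
$I{\left(E,C \right)} = 2 - \frac{2 C}{E}$ ($I{\left(E,C \right)} = 2 - \frac{C}{E} 2 = 2 - \frac{2 C}{E}$)
$V{\left(L,T \right)} = L + 2 T$
$V{\left(k,I{\left(-7,\left(-1 - 2\right) 6 \right)} \right)} + 49468 = \left(- \frac{107}{4} + 2 \left(2 - \frac{2 \left(-1 - 2\right) 6}{-7}\right)\right) + 49468 = \left(- \frac{107}{4} + 2 \left(2 - 2 \left(\left(-3\right) 6\right) \left(- \frac{1}{7}\right)\right)\right) + 49468 = \left(- \frac{107}{4} + 2 \left(2 - \left(-36\right) \left(- \frac{1}{7}\right)\right)\right) + 49468 = \left(- \frac{107}{4} + 2 \left(2 - \frac{36}{7}\right)\right) + 49468 = \left(- \frac{107}{4} + 2 \left(- \frac{22}{7}\right)\right) + 49468 = \left(- \frac{107}{4} - \frac{44}{7}\right) + 49468 = - \frac{925}{28} + 49468 = \frac{1384179}{28}$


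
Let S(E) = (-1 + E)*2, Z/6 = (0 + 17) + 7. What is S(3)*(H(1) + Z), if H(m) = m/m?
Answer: 580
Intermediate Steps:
H(m) = 1
Z = 144 (Z = 6*((0 + 17) + 7) = 6*(17 + 7) = 6*24 = 144)
S(E) = -2 + 2*E
S(3)*(H(1) + Z) = (-2 + 2*3)*(1 + 144) = (-2 + 6)*145 = 4*145 = 580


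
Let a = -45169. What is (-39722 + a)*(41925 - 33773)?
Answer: -692031432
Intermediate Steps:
(-39722 + a)*(41925 - 33773) = (-39722 - 45169)*(41925 - 33773) = -84891*8152 = -692031432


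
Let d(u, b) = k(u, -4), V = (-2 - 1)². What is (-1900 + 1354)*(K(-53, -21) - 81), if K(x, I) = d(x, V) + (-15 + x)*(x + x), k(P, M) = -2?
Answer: -3890250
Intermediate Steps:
V = 9 (V = (-3)² = 9)
d(u, b) = -2
K(x, I) = -2 + 2*x*(-15 + x) (K(x, I) = -2 + (-15 + x)*(x + x) = -2 + (-15 + x)*(2*x) = -2 + 2*x*(-15 + x))
(-1900 + 1354)*(K(-53, -21) - 81) = (-1900 + 1354)*((-2 - 30*(-53) + 2*(-53)²) - 81) = -546*((-2 + 1590 + 2*2809) - 81) = -546*((-2 + 1590 + 5618) - 81) = -546*(7206 - 81) = -546*7125 = -3890250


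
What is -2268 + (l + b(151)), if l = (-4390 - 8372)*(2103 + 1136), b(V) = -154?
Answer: -41338540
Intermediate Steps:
l = -41336118 (l = -12762*3239 = -41336118)
-2268 + (l + b(151)) = -2268 + (-41336118 - 154) = -2268 - 41336272 = -41338540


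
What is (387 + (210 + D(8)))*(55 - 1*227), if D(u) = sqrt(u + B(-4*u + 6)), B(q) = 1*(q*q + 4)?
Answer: -102684 - 688*sqrt(43) ≈ -1.0720e+5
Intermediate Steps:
B(q) = 4 + q**2 (B(q) = 1*(q**2 + 4) = 1*(4 + q**2) = 4 + q**2)
D(u) = sqrt(4 + u + (6 - 4*u)**2) (D(u) = sqrt(u + (4 + (-4*u + 6)**2)) = sqrt(u + (4 + (6 - 4*u)**2)) = sqrt(4 + u + (6 - 4*u)**2))
(387 + (210 + D(8)))*(55 - 1*227) = (387 + (210 + sqrt(40 - 47*8 + 16*8**2)))*(55 - 1*227) = (387 + (210 + sqrt(40 - 376 + 16*64)))*(55 - 227) = (387 + (210 + sqrt(40 - 376 + 1024)))*(-172) = (387 + (210 + sqrt(688)))*(-172) = (387 + (210 + 4*sqrt(43)))*(-172) = (597 + 4*sqrt(43))*(-172) = -102684 - 688*sqrt(43)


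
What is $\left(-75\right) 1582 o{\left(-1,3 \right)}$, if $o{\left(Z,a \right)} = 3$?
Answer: $-355950$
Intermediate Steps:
$\left(-75\right) 1582 o{\left(-1,3 \right)} = \left(-75\right) 1582 \cdot 3 = \left(-118650\right) 3 = -355950$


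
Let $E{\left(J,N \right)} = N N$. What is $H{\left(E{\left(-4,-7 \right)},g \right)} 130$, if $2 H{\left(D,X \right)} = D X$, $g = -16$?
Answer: $-50960$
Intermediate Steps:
$E{\left(J,N \right)} = N^{2}$
$H{\left(D,X \right)} = \frac{D X}{2}$
$H{\left(E{\left(-4,-7 \right)},g \right)} 130 = \frac{1}{2} \left(-7\right)^{2} \left(-16\right) 130 = \frac{1}{2} \cdot 49 \left(-16\right) 130 = \left(-392\right) 130 = -50960$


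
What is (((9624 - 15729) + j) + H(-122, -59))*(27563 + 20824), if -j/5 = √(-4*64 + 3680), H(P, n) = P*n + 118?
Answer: 58596657 - 967740*√214 ≈ 4.4440e+7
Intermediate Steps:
H(P, n) = 118 + P*n
j = -20*√214 (j = -5*√(-4*64 + 3680) = -5*√(-256 + 3680) = -20*√214 ≈ -292.57)
(((9624 - 15729) + j) + H(-122, -59))*(27563 + 20824) = (((9624 - 15729) - 20*√214) + (118 - 122*(-59)))*(27563 + 20824) = ((-6105 - 20*√214) + (118 + 7198))*48387 = ((-6105 - 20*√214) + 7316)*48387 = (1211 - 20*√214)*48387 = 58596657 - 967740*√214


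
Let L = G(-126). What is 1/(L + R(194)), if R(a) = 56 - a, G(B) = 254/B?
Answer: -63/8821 ≈ -0.0071420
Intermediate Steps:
L = -127/63 (L = 254/(-126) = 254*(-1/126) = -127/63 ≈ -2.0159)
1/(L + R(194)) = 1/(-127/63 + (56 - 1*194)) = 1/(-127/63 + (56 - 194)) = 1/(-127/63 - 138) = 1/(-8821/63) = -63/8821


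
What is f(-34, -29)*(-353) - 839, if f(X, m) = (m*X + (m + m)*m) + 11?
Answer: -946526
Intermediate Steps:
f(X, m) = 11 + 2*m**2 + X*m (f(X, m) = (X*m + (2*m)*m) + 11 = (X*m + 2*m**2) + 11 = (2*m**2 + X*m) + 11 = 11 + 2*m**2 + X*m)
f(-34, -29)*(-353) - 839 = (11 + 2*(-29)**2 - 34*(-29))*(-353) - 839 = (11 + 2*841 + 986)*(-353) - 839 = (11 + 1682 + 986)*(-353) - 839 = 2679*(-353) - 839 = -945687 - 839 = -946526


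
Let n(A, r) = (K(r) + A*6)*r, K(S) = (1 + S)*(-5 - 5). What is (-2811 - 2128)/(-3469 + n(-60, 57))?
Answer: 4939/57049 ≈ 0.086575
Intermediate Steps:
K(S) = -10 - 10*S (K(S) = (1 + S)*(-10) = -10 - 10*S)
n(A, r) = r*(-10 - 10*r + 6*A) (n(A, r) = ((-10 - 10*r) + A*6)*r = ((-10 - 10*r) + 6*A)*r = (-10 - 10*r + 6*A)*r = r*(-10 - 10*r + 6*A))
(-2811 - 2128)/(-3469 + n(-60, 57)) = (-2811 - 2128)/(-3469 + 2*57*(-5 - 5*57 + 3*(-60))) = -4939/(-3469 + 2*57*(-5 - 285 - 180)) = -4939/(-3469 + 2*57*(-470)) = -4939/(-3469 - 53580) = -4939/(-57049) = -4939*(-1/57049) = 4939/57049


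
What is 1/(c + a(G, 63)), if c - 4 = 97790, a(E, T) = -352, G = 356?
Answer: 1/97442 ≈ 1.0263e-5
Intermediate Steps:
c = 97794 (c = 4 + 97790 = 97794)
1/(c + a(G, 63)) = 1/(97794 - 352) = 1/97442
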